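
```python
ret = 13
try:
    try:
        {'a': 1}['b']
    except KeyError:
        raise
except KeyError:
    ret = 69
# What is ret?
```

Step-by-step execution trace:
1. Inner try: `{'a': 1}['b']` raises KeyError.
2. Inner `except KeyError` matches; bare `raise` re-raises the same KeyError.
3. Outer `except KeyError` matches → ret = 69.
Result: 69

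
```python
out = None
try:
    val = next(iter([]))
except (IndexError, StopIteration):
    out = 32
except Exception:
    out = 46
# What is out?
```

Step-by-step execution trace:
1. `val = next(iter([]))` raises StopIteration.
2. `except (IndexError, StopIteration)` matches (StopIteration is in the tuple) → out = 32.
3. `except Exception` is not reached.
Result: 32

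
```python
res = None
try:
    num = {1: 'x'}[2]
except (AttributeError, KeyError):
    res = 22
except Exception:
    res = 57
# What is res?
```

Step-by-step execution trace:
1. `num = {1: 'x'}[2]` raises KeyError.
2. `except (AttributeError, KeyError)` matches (KeyError is in the tuple) → res = 22.
3. `except Exception` is not reached.
Result: 22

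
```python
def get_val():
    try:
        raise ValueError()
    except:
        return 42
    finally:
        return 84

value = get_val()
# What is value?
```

Step-by-step execution trace:
1. `get_val()` enters try: `raise ValueError()` raises ValueError.
2. bare `except` matches → `return 42` sets pending return value 42.
3. Before returning, `finally: return 84` runs and overrides the pending return.
4. get_val() returns 84 → value = 84.
Result: 84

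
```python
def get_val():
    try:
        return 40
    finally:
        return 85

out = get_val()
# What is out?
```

Step-by-step execution trace:
1. `get_val()` enters try: `return 40` sets pending return value 40.
2. Before returning, `finally: return 85` runs and overrides the pending return.
3. get_val() returns 85 → out = 85.
Result: 85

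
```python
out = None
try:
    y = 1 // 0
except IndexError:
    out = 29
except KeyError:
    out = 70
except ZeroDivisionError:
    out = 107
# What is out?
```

Step-by-step execution trace:
1. `y = 1 // 0` raises ZeroDivisionError.
2. `except IndexError` does not match ZeroDivisionError; skipped.
3. `except KeyError` does not match ZeroDivisionError; skipped.
4. `except ZeroDivisionError` matches → out = 107.
Result: 107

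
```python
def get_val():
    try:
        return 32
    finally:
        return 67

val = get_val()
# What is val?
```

Step-by-step execution trace:
1. `get_val()` enters try: `return 32` sets pending return value 32.
2. Before returning, `finally: return 67` runs and overrides the pending return.
3. get_val() returns 67 → val = 67.
Result: 67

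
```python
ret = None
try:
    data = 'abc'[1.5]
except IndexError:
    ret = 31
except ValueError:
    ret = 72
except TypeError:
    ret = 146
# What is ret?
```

Step-by-step execution trace:
1. `data = 'abc'[1.5]` raises TypeError.
2. `except IndexError` does not match TypeError; skipped.
3. `except ValueError` does not match TypeError; skipped.
4. `except TypeError` matches → ret = 146.
Result: 146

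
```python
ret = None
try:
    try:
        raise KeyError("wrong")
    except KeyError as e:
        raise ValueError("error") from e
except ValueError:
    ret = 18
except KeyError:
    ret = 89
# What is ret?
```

Step-by-step execution trace:
1. Inner try raises KeyError; inner `except KeyError as e` catches it.
2. `raise ValueError(...) from e` raises ValueError (KeyError is attached as __cause__, but only ValueError is active).
3. Outer `except ValueError` matches → ret = 18.
4. `except KeyError` is not reached.
Result: 18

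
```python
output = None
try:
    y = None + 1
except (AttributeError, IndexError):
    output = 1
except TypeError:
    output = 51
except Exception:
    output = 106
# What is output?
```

Step-by-step execution trace:
1. `y = None + 1` raises TypeError.
2. `except (AttributeError, IndexError)` does not match TypeError; skipped.
3. `except TypeError` matches (exact type match) → output = 51.
4. `except Exception` is not reached.
Result: 51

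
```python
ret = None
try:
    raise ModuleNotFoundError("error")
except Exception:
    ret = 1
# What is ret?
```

Step-by-step execution trace:
1. `raise ModuleNotFoundError(...)` raises ModuleNotFoundError.
2. `except Exception` matches (ModuleNotFoundError is a subclass of Exception) → ret = 1.
Result: 1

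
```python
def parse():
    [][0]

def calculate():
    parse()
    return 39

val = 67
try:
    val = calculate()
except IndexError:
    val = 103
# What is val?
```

Step-by-step execution trace:
1. val starts at 67.
2. try: `calculate()` calls `parse()`.
3. `parse()` evaluates `[][0]`, which raises IndexError; it propagates through calculate (uncaught).
4. `return 39` in calculate is not reached; the assignment to val does not complete.
5. `except IndexError` matches → val = 103.
Result: 103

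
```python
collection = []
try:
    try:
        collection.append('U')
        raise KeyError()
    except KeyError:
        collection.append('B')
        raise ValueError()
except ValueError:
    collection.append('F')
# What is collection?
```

Step-by-step execution trace:
1. Inner try: `collection.append('U')` → collection = ['U'].
2. `raise KeyError()` raises KeyError.
3. Inner `except KeyError` matches → `collection.append('B')` → collection = ['U', 'B'].
4. `raise ValueError()` raises ValueError; propagates to outer try.
5. Outer `except ValueError` matches → `collection.append('F')` → collection = ['U', 'B', 'F'].
Result: ['U', 'B', 'F']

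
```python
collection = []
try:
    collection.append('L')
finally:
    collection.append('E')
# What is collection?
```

Step-by-step execution trace:
1. try: `collection.append('L')` → collection = ['L'].
2. The try body completes without raising.
3. finally always runs: `collection.append('E')` → collection = ['L', 'E'].
Result: ['L', 'E']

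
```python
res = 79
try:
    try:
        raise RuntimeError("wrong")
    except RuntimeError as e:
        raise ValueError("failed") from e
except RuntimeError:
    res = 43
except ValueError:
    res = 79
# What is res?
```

Step-by-step execution trace:
1. Inner try raises RuntimeError; inner `except RuntimeError as e` catches it.
2. `raise ValueError(...) from e` raises ValueError (RuntimeError is attached as __cause__, but only ValueError is active).
3. Outer `except RuntimeError` does not match ValueError; skipped.
4. Outer `except ValueError` matches → res = 79.
Result: 79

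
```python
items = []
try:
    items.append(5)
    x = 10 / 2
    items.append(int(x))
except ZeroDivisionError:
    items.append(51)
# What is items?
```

Step-by-step execution trace:
1. try: `items.append(5)` → items = [5].
2. `x = 10 / 2` → x = 5.0. No exception raised.
3. `items.append(int(x))` → items = [5, 5].
4. `except ZeroDivisionError` is skipped (no exception was raised).
Result: [5, 5]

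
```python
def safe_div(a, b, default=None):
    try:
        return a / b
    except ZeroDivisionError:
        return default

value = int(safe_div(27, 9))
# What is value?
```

Step-by-step execution trace:
1. `safe_div(27, 9)` enters try: `return 27 / 9` → returns 3.0. No exception raised.
2. `except ZeroDivisionError` is skipped.
3. `int(3.0)` → 3 → value = 3.
Result: 3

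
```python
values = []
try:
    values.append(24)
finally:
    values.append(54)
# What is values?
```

Step-by-step execution trace:
1. try: `values.append(24)` → values = [24].
2. The try body completes without raising.
3. finally always runs: `values.append(54)` → values = [24, 54].
Result: [24, 54]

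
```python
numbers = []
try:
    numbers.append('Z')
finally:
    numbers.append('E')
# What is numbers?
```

Step-by-step execution trace:
1. try: `numbers.append('Z')` → numbers = ['Z'].
2. The try body completes without raising.
3. finally always runs: `numbers.append('E')` → numbers = ['Z', 'E'].
Result: ['Z', 'E']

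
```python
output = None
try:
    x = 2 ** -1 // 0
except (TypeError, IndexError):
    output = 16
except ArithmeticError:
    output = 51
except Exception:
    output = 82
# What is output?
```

Step-by-step execution trace:
1. `x = 2 ** -1 // 0` raises ZeroDivisionError.
2. `except (TypeError, IndexError)` does not match ZeroDivisionError; skipped.
3. `except ArithmeticError` matches (ZeroDivisionError is a subclass of ArithmeticError) → output = 51.
4. `except Exception` is not reached.
Result: 51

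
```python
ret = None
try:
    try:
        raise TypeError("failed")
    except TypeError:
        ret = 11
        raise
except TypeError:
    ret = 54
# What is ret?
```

Step-by-step execution trace:
1. Inner try: `raise TypeError("failed")` raises TypeError.
2. Inner `except TypeError` matches → ret = 11.
3. bare `raise` re-raises the same TypeError.
4. Outer `except TypeError` matches → ret = 54.
Result: 54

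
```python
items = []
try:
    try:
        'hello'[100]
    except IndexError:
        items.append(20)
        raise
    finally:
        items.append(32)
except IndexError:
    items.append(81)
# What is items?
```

Step-by-step execution trace:
1. Inner try: `'hello'[100]` raises IndexError.
2. Inner `except IndexError` matches → `items.append(20)` → items = [20].
3. bare `raise` re-raises IndexError.
4. Inner `finally` runs during unwinding: `items.append(32)` → items = [20, 32].
5. Outer `except IndexError` matches → `items.append(81)` → items = [20, 32, 81].
Result: [20, 32, 81]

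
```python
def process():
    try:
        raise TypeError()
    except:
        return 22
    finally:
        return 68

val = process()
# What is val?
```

Step-by-step execution trace:
1. `process()` enters try: `raise TypeError()` raises TypeError.
2. bare `except` matches → `return 22` sets pending return value 22.
3. Before returning, `finally: return 68` runs and overrides the pending return.
4. process() returns 68 → val = 68.
Result: 68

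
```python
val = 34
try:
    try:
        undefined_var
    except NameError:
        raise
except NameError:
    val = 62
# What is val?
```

Step-by-step execution trace:
1. Inner try: `undefined_var` raises NameError.
2. Inner `except NameError` matches; bare `raise` re-raises the same NameError.
3. Outer `except NameError` matches → val = 62.
Result: 62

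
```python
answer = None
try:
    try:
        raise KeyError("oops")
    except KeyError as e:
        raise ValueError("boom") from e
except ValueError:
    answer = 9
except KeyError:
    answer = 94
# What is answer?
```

Step-by-step execution trace:
1. Inner try raises KeyError; inner `except KeyError as e` catches it.
2. `raise ValueError(...) from e` raises ValueError (KeyError is attached as __cause__, but only ValueError is active).
3. Outer `except ValueError` matches → answer = 9.
4. `except KeyError` is not reached.
Result: 9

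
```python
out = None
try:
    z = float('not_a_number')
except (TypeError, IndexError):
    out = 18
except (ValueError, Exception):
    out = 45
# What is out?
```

Step-by-step execution trace:
1. `z = float('not_a_number')` raises ValueError.
2. `except (TypeError, IndexError)` does not match ValueError; skipped.
3. `except (ValueError, Exception)` matches (ValueError is in the tuple) → out = 45.
Result: 45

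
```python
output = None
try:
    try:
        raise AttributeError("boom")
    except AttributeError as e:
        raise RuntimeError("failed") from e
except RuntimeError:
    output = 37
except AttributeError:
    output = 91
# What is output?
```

Step-by-step execution trace:
1. Inner try raises AttributeError; inner `except AttributeError as e` catches it.
2. `raise RuntimeError(...) from e` raises RuntimeError (AttributeError is attached as __cause__, but only RuntimeError is active).
3. Outer `except RuntimeError` matches → output = 37.
4. `except AttributeError` is not reached.
Result: 37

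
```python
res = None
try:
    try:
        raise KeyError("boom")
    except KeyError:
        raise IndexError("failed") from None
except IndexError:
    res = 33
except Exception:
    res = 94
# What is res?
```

Step-by-step execution trace:
1. Inner try raises KeyError; inner `except KeyError` catches it.
2. `raise IndexError(...) from None` raises IndexError (from None suppresses __context__, but the active exception is still IndexError).
3. Outer `except IndexError` matches → res = 33.
4. `except Exception` is not reached.
Result: 33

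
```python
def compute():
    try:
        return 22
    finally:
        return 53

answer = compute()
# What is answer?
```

Step-by-step execution trace:
1. `compute()` enters try: `return 22` sets pending return value 22.
2. Before returning, `finally: return 53` runs and overrides the pending return.
3. compute() returns 53 → answer = 53.
Result: 53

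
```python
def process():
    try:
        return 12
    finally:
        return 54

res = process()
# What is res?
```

Step-by-step execution trace:
1. `process()` enters try: `return 12` sets pending return value 12.
2. Before returning, `finally: return 54` runs and overrides the pending return.
3. process() returns 54 → res = 54.
Result: 54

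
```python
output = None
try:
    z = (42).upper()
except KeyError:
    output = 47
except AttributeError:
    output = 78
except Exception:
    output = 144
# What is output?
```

Step-by-step execution trace:
1. `z = (42).upper()` raises AttributeError.
2. `except KeyError` does not match AttributeError; skipped.
3. `except AttributeError` matches → output = 78.
4. Remaining except clauses are skipped.
Result: 78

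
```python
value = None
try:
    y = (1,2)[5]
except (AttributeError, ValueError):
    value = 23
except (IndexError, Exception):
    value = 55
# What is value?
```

Step-by-step execution trace:
1. `y = (1,2)[5]` raises IndexError.
2. `except (AttributeError, ValueError)` does not match IndexError; skipped.
3. `except (IndexError, Exception)` matches (IndexError is in the tuple) → value = 55.
Result: 55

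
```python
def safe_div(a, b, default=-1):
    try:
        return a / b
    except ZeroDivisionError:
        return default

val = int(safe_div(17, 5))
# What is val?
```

Step-by-step execution trace:
1. `safe_div(17, 5)` enters try: `return 17 / 5` → returns 3.4. No exception raised.
2. `except ZeroDivisionError` is skipped.
3. `int(3.4)` → 3 → val = 3.
Result: 3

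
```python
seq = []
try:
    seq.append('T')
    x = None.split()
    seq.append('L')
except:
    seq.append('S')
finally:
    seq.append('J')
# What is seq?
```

Step-by-step execution trace:
1. try: `seq.append('T')` → seq = ['T'].
2. `x = None.split()` raises AttributeError; `seq.append('L')` is not reached.
3. bare `except` matches → `seq.append('S')` → seq = ['T', 'S'].
4. finally always runs: `seq.append('J')` → seq = ['T', 'S', 'J'].
Result: ['T', 'S', 'J']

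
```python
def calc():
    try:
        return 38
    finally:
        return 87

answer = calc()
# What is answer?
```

Step-by-step execution trace:
1. `calc()` enters try: `return 38` sets pending return value 38.
2. Before returning, `finally: return 87` runs and overrides the pending return.
3. calc() returns 87 → answer = 87.
Result: 87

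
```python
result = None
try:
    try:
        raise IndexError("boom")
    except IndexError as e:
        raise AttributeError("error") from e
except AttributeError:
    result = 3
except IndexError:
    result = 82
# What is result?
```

Step-by-step execution trace:
1. Inner try raises IndexError; inner `except IndexError as e` catches it.
2. `raise AttributeError(...) from e` raises AttributeError (IndexError is attached as __cause__, but only AttributeError is active).
3. Outer `except AttributeError` matches → result = 3.
4. `except IndexError` is not reached.
Result: 3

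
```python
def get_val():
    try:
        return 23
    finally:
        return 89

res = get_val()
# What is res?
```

Step-by-step execution trace:
1. `get_val()` enters try: `return 23` sets pending return value 23.
2. Before returning, `finally: return 89` runs and overrides the pending return.
3. get_val() returns 89 → res = 89.
Result: 89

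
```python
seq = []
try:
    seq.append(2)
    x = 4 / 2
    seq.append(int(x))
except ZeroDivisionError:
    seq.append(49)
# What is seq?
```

Step-by-step execution trace:
1. try: `seq.append(2)` → seq = [2].
2. `x = 4 / 2` → x = 2.0. No exception raised.
3. `seq.append(int(x))` → seq = [2, 2].
4. `except ZeroDivisionError` is skipped (no exception was raised).
Result: [2, 2]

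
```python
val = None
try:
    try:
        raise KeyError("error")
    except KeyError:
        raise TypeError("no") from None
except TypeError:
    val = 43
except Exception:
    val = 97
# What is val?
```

Step-by-step execution trace:
1. Inner try raises KeyError; inner `except KeyError` catches it.
2. `raise TypeError(...) from None` raises TypeError (from None suppresses __context__, but the active exception is still TypeError).
3. Outer `except TypeError` matches → val = 43.
4. `except Exception` is not reached.
Result: 43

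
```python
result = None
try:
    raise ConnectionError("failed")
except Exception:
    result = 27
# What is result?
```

Step-by-step execution trace:
1. `raise ConnectionError(...)` raises ConnectionError.
2. `except Exception` matches (ConnectionError is a subclass of Exception) → result = 27.
Result: 27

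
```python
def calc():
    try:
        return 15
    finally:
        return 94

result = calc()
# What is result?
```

Step-by-step execution trace:
1. `calc()` enters try: `return 15` sets pending return value 15.
2. Before returning, `finally: return 94` runs and overrides the pending return.
3. calc() returns 94 → result = 94.
Result: 94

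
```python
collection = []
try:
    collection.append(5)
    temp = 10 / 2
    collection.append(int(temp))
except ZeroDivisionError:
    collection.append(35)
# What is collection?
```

Step-by-step execution trace:
1. try: `collection.append(5)` → collection = [5].
2. `temp = 10 / 2` → temp = 5.0. No exception raised.
3. `collection.append(int(temp))` → collection = [5, 5].
4. `except ZeroDivisionError` is skipped (no exception was raised).
Result: [5, 5]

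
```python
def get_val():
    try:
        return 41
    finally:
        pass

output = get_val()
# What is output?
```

Step-by-step execution trace:
1. `get_val()` enters try: `return 41` sets pending return value 41.
2. Before returning, `finally: pass` runs (no effect).
3. get_val() returns 41 → output = 41.
Result: 41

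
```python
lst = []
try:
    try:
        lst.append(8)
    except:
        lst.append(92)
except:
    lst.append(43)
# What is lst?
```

Step-by-step execution trace:
1. Inner try: `lst.append(8)` → lst = [8]. No exception raised.
2. Inner `except` is skipped.
3. Inner try completes normally; outer `except` is skipped.
Result: [8]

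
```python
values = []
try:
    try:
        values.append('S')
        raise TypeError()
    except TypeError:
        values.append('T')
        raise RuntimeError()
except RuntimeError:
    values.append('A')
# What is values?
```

Step-by-step execution trace:
1. Inner try: `values.append('S')` → values = ['S'].
2. `raise TypeError()` raises TypeError.
3. Inner `except TypeError` matches → `values.append('T')` → values = ['S', 'T'].
4. `raise RuntimeError()` raises RuntimeError; propagates to outer try.
5. Outer `except RuntimeError` matches → `values.append('A')` → values = ['S', 'T', 'A'].
Result: ['S', 'T', 'A']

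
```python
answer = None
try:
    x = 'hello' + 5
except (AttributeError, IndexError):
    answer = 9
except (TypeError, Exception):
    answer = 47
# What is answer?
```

Step-by-step execution trace:
1. `x = 'hello' + 5` raises TypeError.
2. `except (AttributeError, IndexError)` does not match TypeError; skipped.
3. `except (TypeError, Exception)` matches (TypeError is in the tuple) → answer = 47.
Result: 47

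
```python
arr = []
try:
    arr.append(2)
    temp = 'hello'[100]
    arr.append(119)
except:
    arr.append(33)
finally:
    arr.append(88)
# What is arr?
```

Step-by-step execution trace:
1. try: `arr.append(2)` → arr = [2].
2. `temp = 'hello'[100]` raises IndexError; `arr.append(119)` is not reached.
3. bare `except` matches → `arr.append(33)` → arr = [2, 33].
4. finally always runs: `arr.append(88)` → arr = [2, 33, 88].
Result: [2, 33, 88]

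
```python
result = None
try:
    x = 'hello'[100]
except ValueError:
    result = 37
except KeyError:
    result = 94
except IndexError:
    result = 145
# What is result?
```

Step-by-step execution trace:
1. `x = 'hello'[100]` raises IndexError.
2. `except ValueError` does not match IndexError; skipped.
3. `except KeyError` does not match IndexError; skipped.
4. `except IndexError` matches → result = 145.
Result: 145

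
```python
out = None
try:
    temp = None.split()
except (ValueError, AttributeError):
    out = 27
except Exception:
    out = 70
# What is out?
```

Step-by-step execution trace:
1. `temp = None.split()` raises AttributeError.
2. `except (ValueError, AttributeError)` matches (AttributeError is in the tuple) → out = 27.
3. `except Exception` is not reached.
Result: 27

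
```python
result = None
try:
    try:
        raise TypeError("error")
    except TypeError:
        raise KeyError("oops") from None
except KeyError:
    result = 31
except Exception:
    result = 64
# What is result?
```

Step-by-step execution trace:
1. Inner try raises TypeError; inner `except TypeError` catches it.
2. `raise KeyError(...) from None` raises KeyError (from None suppresses __context__, but the active exception is still KeyError).
3. Outer `except KeyError` matches → result = 31.
4. `except Exception` is not reached.
Result: 31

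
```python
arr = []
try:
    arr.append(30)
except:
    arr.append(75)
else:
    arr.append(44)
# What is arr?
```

Step-by-step execution trace:
1. try: `arr.append(30)` → arr = [30]. No exception raised.
2. `except` is skipped.
3. `else` runs (try completed without exception): `arr.append(44)` → arr = [30, 44].
Result: [30, 44]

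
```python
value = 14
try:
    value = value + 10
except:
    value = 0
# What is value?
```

Step-by-step execution trace:
1. value starts at 14.
2. try: `value = value + 10` → value = 24. No exception raised.
3. `except` is skipped.
Result: 24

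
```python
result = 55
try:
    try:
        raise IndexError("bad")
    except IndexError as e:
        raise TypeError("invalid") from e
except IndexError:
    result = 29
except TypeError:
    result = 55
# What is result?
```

Step-by-step execution trace:
1. Inner try raises IndexError; inner `except IndexError as e` catches it.
2. `raise TypeError(...) from e` raises TypeError (IndexError is attached as __cause__, but only TypeError is active).
3. Outer `except IndexError` does not match TypeError; skipped.
4. Outer `except TypeError` matches → result = 55.
Result: 55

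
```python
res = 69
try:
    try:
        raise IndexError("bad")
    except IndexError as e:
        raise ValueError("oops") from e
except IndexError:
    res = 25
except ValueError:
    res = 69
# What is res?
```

Step-by-step execution trace:
1. Inner try raises IndexError; inner `except IndexError as e` catches it.
2. `raise ValueError(...) from e` raises ValueError (IndexError is attached as __cause__, but only ValueError is active).
3. Outer `except IndexError` does not match ValueError; skipped.
4. Outer `except ValueError` matches → res = 69.
Result: 69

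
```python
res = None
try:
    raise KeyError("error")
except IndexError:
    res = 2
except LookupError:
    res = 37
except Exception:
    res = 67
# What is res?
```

Step-by-step execution trace:
1. `raise KeyError(...)` raises KeyError.
2. `except IndexError` does not match (KeyError is not a subclass of IndexError); skipped.
3. `except LookupError` matches (KeyError is a subclass of LookupError) → res = 37.
4. `except Exception` is not reached.
Result: 37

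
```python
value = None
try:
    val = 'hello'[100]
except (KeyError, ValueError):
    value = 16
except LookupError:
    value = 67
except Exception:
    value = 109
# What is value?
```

Step-by-step execution trace:
1. `val = 'hello'[100]` raises IndexError.
2. `except (KeyError, ValueError)` does not match IndexError; skipped.
3. `except LookupError` matches (IndexError is a subclass of LookupError) → value = 67.
4. `except Exception` is not reached.
Result: 67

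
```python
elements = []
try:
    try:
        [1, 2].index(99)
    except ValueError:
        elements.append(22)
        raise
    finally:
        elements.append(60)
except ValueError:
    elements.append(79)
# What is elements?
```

Step-by-step execution trace:
1. Inner try: `[1, 2].index(99)` raises ValueError.
2. Inner `except ValueError` matches → `elements.append(22)` → elements = [22].
3. bare `raise` re-raises ValueError.
4. Inner `finally` runs during unwinding: `elements.append(60)` → elements = [22, 60].
5. Outer `except ValueError` matches → `elements.append(79)` → elements = [22, 60, 79].
Result: [22, 60, 79]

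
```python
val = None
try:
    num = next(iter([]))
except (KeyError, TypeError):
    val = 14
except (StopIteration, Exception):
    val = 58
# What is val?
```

Step-by-step execution trace:
1. `num = next(iter([]))` raises StopIteration.
2. `except (KeyError, TypeError)` does not match StopIteration; skipped.
3. `except (StopIteration, Exception)` matches (StopIteration is in the tuple) → val = 58.
Result: 58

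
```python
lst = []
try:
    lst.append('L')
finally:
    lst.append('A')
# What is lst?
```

Step-by-step execution trace:
1. try: `lst.append('L')` → lst = ['L'].
2. The try body completes without raising.
3. finally always runs: `lst.append('A')` → lst = ['L', 'A'].
Result: ['L', 'A']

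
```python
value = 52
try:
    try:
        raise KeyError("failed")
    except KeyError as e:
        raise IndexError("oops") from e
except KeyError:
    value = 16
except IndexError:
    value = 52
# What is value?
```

Step-by-step execution trace:
1. Inner try raises KeyError; inner `except KeyError as e` catches it.
2. `raise IndexError(...) from e` raises IndexError (KeyError is attached as __cause__, but only IndexError is active).
3. Outer `except KeyError` does not match IndexError; skipped.
4. Outer `except IndexError` matches → value = 52.
Result: 52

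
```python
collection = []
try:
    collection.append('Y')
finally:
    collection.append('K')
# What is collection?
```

Step-by-step execution trace:
1. try: `collection.append('Y')` → collection = ['Y'].
2. The try body completes without raising.
3. finally always runs: `collection.append('K')` → collection = ['Y', 'K'].
Result: ['Y', 'K']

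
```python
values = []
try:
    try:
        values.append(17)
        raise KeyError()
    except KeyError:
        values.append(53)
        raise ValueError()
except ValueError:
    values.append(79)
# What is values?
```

Step-by-step execution trace:
1. Inner try: `values.append(17)` → values = [17].
2. `raise KeyError()` raises KeyError.
3. Inner `except KeyError` matches → `values.append(53)` → values = [17, 53].
4. `raise ValueError()` raises ValueError; propagates to outer try.
5. Outer `except ValueError` matches → `values.append(79)` → values = [17, 53, 79].
Result: [17, 53, 79]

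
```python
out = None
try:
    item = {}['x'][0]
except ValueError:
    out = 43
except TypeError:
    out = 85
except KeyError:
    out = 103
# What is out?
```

Step-by-step execution trace:
1. `item = {}['x'][0]` raises KeyError.
2. `except ValueError` does not match KeyError; skipped.
3. `except TypeError` does not match KeyError; skipped.
4. `except KeyError` matches → out = 103.
Result: 103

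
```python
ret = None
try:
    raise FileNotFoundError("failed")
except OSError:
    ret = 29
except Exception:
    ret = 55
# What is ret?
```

Step-by-step execution trace:
1. `raise FileNotFoundError(...)` raises FileNotFoundError.
2. `except OSError` matches (FileNotFoundError is a subclass of OSError) → ret = 29.
3. `except Exception` is not reached.
Result: 29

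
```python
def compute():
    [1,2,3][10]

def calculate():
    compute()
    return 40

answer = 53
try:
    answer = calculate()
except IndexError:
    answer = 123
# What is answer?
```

Step-by-step execution trace:
1. answer starts at 53.
2. try: `calculate()` calls `compute()`.
3. `compute()` evaluates `[1,2,3][10]`, which raises IndexError; it propagates through calculate (uncaught).
4. `return 40` in calculate is not reached; the assignment to answer does not complete.
5. `except IndexError` matches → answer = 123.
Result: 123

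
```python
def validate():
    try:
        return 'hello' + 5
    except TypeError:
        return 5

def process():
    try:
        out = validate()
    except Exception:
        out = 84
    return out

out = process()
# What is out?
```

Step-by-step execution trace:
1. `process()` calls `validate()`.
2. In validate: `'hello' + 5` raises TypeError; `except TypeError` catches it → returns 5.
3. In process: `out = validate()` → out = 5. No exception reaches process.
4. `except Exception` is skipped; process returns 5.
5. out = 5.
Result: 5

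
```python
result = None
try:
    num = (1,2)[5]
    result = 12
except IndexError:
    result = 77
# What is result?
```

Step-by-step execution trace:
1. `num = (1,2)[5]` raises IndexError.
2. `result = 12` is not reached.
3. `except IndexError` matches → result = 77.
Result: 77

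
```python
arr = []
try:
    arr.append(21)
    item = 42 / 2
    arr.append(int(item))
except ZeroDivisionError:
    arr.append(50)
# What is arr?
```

Step-by-step execution trace:
1. try: `arr.append(21)` → arr = [21].
2. `item = 42 / 2` → item = 21.0. No exception raised.
3. `arr.append(int(item))` → arr = [21, 21].
4. `except ZeroDivisionError` is skipped (no exception was raised).
Result: [21, 21]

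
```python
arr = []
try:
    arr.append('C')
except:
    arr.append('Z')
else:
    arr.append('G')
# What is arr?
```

Step-by-step execution trace:
1. try: `arr.append('C')` → arr = ['C']. No exception raised.
2. `except` is skipped.
3. `else` runs (try completed without exception): `arr.append('G')` → arr = ['C', 'G'].
Result: ['C', 'G']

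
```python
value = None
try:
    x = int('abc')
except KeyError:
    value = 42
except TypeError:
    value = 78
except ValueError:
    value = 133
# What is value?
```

Step-by-step execution trace:
1. `x = int('abc')` raises ValueError.
2. `except KeyError` does not match ValueError; skipped.
3. `except TypeError` does not match ValueError; skipped.
4. `except ValueError` matches → value = 133.
Result: 133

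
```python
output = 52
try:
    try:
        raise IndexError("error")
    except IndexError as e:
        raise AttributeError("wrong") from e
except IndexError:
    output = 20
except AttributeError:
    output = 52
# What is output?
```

Step-by-step execution trace:
1. Inner try raises IndexError; inner `except IndexError as e` catches it.
2. `raise AttributeError(...) from e` raises AttributeError (IndexError is attached as __cause__, but only AttributeError is active).
3. Outer `except IndexError` does not match AttributeError; skipped.
4. Outer `except AttributeError` matches → output = 52.
Result: 52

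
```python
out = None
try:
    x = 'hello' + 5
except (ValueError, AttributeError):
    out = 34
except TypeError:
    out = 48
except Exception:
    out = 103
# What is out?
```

Step-by-step execution trace:
1. `x = 'hello' + 5` raises TypeError.
2. `except (ValueError, AttributeError)` does not match TypeError; skipped.
3. `except TypeError` matches (exact type match) → out = 48.
4. `except Exception` is not reached.
Result: 48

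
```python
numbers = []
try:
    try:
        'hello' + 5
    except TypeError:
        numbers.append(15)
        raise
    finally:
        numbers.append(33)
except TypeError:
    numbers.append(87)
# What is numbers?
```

Step-by-step execution trace:
1. Inner try: `'hello' + 5` raises TypeError.
2. Inner `except TypeError` matches → `numbers.append(15)` → numbers = [15].
3. bare `raise` re-raises TypeError.
4. Inner `finally` runs during unwinding: `numbers.append(33)` → numbers = [15, 33].
5. Outer `except TypeError` matches → `numbers.append(87)` → numbers = [15, 33, 87].
Result: [15, 33, 87]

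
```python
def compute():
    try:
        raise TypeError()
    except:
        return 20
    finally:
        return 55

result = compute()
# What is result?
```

Step-by-step execution trace:
1. `compute()` enters try: `raise TypeError()` raises TypeError.
2. bare `except` matches → `return 20` sets pending return value 20.
3. Before returning, `finally: return 55` runs and overrides the pending return.
4. compute() returns 55 → result = 55.
Result: 55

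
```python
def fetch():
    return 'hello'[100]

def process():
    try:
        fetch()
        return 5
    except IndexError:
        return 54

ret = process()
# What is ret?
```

Step-by-step execution trace:
1. `process()` calls `fetch()`.
2. `fetch()` evaluates `'hello'[100]`, which raises IndexError; it propagates to the caller.
3. `return 5` is not reached.
4. `except IndexError` in process matches → returns 54.
5. ret = 54.
Result: 54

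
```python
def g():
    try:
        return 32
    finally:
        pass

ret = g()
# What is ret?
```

Step-by-step execution trace:
1. `g()` enters try: `return 32` sets pending return value 32.
2. Before returning, `finally: pass` runs (no effect).
3. g() returns 32 → ret = 32.
Result: 32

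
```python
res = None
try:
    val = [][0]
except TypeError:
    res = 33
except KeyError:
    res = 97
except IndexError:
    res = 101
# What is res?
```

Step-by-step execution trace:
1. `val = [][0]` raises IndexError.
2. `except TypeError` does not match IndexError; skipped.
3. `except KeyError` does not match IndexError; skipped.
4. `except IndexError` matches → res = 101.
Result: 101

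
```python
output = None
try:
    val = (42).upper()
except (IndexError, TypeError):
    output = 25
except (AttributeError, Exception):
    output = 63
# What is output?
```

Step-by-step execution trace:
1. `val = (42).upper()` raises AttributeError.
2. `except (IndexError, TypeError)` does not match AttributeError; skipped.
3. `except (AttributeError, Exception)` matches (AttributeError is in the tuple) → output = 63.
Result: 63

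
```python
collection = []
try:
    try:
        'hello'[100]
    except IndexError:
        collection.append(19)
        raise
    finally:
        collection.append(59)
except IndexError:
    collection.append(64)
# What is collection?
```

Step-by-step execution trace:
1. Inner try: `'hello'[100]` raises IndexError.
2. Inner `except IndexError` matches → `collection.append(19)` → collection = [19].
3. bare `raise` re-raises IndexError.
4. Inner `finally` runs during unwinding: `collection.append(59)` → collection = [19, 59].
5. Outer `except IndexError` matches → `collection.append(64)` → collection = [19, 59, 64].
Result: [19, 59, 64]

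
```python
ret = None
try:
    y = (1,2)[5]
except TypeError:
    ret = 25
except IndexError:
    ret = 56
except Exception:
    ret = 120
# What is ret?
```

Step-by-step execution trace:
1. `y = (1,2)[5]` raises IndexError.
2. `except TypeError` does not match IndexError; skipped.
3. `except IndexError` matches → ret = 56.
4. Remaining except clauses are skipped.
Result: 56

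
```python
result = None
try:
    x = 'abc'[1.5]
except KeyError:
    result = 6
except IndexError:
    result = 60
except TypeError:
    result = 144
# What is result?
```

Step-by-step execution trace:
1. `x = 'abc'[1.5]` raises TypeError.
2. `except KeyError` does not match TypeError; skipped.
3. `except IndexError` does not match TypeError; skipped.
4. `except TypeError` matches → result = 144.
Result: 144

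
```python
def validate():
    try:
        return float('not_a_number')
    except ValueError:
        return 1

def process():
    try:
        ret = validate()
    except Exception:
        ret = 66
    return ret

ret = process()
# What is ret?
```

Step-by-step execution trace:
1. `process()` calls `validate()`.
2. In validate: `float('not_a_number')` raises ValueError; `except ValueError` catches it → returns 1.
3. In process: `ret = validate()` → ret = 1. No exception reaches process.
4. `except Exception` is skipped; process returns 1.
5. ret = 1.
Result: 1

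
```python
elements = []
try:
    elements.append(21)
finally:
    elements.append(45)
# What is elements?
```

Step-by-step execution trace:
1. try: `elements.append(21)` → elements = [21].
2. The try body completes without raising.
3. finally always runs: `elements.append(45)` → elements = [21, 45].
Result: [21, 45]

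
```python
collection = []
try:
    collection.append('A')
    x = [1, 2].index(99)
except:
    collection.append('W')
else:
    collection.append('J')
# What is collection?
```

Step-by-step execution trace:
1. try: `collection.append('A')` → collection = ['A'].
2. `x = [1, 2].index(99)` raises ValueError.
3. bare `except` matches → `collection.append('W')` → collection = ['A', 'W'].
4. `else` is skipped (an exception was raised).
Result: ['A', 'W']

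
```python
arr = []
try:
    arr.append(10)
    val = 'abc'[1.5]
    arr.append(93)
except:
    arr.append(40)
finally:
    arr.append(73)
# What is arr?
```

Step-by-step execution trace:
1. try: `arr.append(10)` → arr = [10].
2. `val = 'abc'[1.5]` raises TypeError; `arr.append(93)` is not reached.
3. bare `except` matches → `arr.append(40)` → arr = [10, 40].
4. finally always runs: `arr.append(73)` → arr = [10, 40, 73].
Result: [10, 40, 73]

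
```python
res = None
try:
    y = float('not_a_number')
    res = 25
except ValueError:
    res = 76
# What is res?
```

Step-by-step execution trace:
1. `y = float('not_a_number')` raises ValueError.
2. `res = 25` is not reached.
3. `except ValueError` matches → res = 76.
Result: 76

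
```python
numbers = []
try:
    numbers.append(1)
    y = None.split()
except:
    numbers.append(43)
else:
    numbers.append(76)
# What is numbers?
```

Step-by-step execution trace:
1. try: `numbers.append(1)` → numbers = [1].
2. `y = None.split()` raises AttributeError.
3. bare `except` matches → `numbers.append(43)` → numbers = [1, 43].
4. `else` is skipped (an exception was raised).
Result: [1, 43]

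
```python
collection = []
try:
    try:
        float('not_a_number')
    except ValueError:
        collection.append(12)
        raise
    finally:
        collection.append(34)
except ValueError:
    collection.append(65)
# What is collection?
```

Step-by-step execution trace:
1. Inner try: `float('not_a_number')` raises ValueError.
2. Inner `except ValueError` matches → `collection.append(12)` → collection = [12].
3. bare `raise` re-raises ValueError.
4. Inner `finally` runs during unwinding: `collection.append(34)` → collection = [12, 34].
5. Outer `except ValueError` matches → `collection.append(65)` → collection = [12, 34, 65].
Result: [12, 34, 65]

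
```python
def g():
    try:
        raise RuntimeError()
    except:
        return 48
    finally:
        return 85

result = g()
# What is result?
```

Step-by-step execution trace:
1. `g()` enters try: `raise RuntimeError()` raises RuntimeError.
2. bare `except` matches → `return 48` sets pending return value 48.
3. Before returning, `finally: return 85` runs and overrides the pending return.
4. g() returns 85 → result = 85.
Result: 85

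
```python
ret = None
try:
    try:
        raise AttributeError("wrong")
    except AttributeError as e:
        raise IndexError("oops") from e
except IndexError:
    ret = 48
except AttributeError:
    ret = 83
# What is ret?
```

Step-by-step execution trace:
1. Inner try raises AttributeError; inner `except AttributeError as e` catches it.
2. `raise IndexError(...) from e` raises IndexError (AttributeError is attached as __cause__, but only IndexError is active).
3. Outer `except IndexError` matches → ret = 48.
4. `except AttributeError` is not reached.
Result: 48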